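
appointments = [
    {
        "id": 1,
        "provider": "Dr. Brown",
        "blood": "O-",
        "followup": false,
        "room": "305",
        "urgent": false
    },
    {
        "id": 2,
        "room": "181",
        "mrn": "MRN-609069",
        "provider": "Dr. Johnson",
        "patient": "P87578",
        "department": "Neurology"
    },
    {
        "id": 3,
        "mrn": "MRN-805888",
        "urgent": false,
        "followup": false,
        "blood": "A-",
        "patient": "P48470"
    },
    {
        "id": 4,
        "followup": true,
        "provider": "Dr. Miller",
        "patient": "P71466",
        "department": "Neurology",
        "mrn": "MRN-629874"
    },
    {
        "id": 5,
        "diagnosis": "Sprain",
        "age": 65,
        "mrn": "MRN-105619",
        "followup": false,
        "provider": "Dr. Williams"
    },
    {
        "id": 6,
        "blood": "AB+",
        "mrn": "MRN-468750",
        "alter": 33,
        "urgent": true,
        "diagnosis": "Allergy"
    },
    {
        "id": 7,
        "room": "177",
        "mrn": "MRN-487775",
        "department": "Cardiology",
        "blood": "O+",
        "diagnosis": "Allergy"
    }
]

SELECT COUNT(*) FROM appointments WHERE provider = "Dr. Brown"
1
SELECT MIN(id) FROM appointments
1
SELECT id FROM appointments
[1, 2, 3, 4, 5, 6, 7]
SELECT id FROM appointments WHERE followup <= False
[1, 3, 5]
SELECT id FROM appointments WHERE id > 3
[4, 5, 6, 7]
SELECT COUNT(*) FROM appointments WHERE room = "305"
1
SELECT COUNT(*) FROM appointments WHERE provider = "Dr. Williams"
1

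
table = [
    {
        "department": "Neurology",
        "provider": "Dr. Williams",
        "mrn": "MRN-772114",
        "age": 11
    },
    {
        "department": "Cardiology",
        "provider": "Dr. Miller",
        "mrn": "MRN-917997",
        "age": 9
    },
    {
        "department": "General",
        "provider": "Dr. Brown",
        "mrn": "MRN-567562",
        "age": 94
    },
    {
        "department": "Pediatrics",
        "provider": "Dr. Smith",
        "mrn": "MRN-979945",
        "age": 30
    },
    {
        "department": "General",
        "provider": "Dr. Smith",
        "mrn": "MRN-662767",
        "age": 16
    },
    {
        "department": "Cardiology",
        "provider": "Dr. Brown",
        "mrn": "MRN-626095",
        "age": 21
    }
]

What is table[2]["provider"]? "Dr. Brown"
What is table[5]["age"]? 21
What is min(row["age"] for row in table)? 9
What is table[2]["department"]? "General"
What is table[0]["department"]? "Neurology"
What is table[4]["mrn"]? "MRN-662767"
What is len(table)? 6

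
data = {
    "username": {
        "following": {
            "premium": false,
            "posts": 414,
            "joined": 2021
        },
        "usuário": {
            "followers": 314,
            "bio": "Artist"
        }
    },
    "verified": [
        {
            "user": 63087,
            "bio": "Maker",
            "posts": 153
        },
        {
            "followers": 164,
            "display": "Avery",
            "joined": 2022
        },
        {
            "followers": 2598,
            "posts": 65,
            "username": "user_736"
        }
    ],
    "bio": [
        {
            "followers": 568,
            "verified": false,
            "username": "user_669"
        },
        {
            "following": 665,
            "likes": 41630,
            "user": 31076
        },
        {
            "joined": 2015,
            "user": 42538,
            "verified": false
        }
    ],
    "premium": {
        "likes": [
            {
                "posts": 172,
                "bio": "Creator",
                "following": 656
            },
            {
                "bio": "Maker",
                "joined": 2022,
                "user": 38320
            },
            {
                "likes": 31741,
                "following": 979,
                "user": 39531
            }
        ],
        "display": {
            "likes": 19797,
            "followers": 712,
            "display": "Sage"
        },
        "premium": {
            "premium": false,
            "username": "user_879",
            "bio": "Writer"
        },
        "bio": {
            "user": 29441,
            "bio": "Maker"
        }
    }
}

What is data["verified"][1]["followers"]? 164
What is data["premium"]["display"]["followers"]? 712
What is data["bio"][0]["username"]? "user_669"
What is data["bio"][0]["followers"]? 568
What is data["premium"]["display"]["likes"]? 19797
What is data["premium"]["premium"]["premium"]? False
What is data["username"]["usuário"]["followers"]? 314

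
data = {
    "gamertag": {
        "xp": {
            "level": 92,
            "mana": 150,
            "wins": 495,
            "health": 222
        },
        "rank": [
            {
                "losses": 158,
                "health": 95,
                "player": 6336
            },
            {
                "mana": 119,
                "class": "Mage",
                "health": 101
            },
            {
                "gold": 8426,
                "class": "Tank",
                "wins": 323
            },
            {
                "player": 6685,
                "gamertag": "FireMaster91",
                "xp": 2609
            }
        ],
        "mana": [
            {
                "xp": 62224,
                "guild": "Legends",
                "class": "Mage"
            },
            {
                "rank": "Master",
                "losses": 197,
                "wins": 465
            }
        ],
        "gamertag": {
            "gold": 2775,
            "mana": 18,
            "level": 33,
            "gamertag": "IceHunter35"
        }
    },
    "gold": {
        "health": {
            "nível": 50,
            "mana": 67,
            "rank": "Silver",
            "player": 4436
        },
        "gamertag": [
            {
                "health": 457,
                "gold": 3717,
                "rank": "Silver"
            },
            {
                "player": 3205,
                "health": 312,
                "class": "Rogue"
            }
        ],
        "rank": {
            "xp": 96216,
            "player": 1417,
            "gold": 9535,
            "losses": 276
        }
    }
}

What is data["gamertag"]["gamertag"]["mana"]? 18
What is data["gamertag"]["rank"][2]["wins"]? 323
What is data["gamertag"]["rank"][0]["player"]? 6336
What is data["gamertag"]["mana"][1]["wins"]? 465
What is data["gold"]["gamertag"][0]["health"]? 457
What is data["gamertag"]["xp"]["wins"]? 495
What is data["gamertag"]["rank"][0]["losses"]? 158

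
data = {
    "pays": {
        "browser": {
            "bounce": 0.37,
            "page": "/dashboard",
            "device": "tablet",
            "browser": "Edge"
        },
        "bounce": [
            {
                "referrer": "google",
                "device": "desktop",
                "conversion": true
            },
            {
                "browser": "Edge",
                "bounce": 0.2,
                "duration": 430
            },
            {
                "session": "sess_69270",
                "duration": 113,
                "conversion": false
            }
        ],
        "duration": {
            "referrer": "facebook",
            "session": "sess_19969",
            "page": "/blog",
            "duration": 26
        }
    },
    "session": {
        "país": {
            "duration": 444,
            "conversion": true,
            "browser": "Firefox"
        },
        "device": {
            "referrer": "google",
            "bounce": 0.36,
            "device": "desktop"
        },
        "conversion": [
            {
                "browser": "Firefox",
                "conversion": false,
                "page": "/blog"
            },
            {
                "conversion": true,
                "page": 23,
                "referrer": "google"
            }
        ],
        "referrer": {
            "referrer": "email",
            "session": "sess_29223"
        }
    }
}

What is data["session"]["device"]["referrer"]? "google"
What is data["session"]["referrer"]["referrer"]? "email"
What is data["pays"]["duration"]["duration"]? 26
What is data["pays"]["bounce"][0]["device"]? "desktop"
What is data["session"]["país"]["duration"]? 444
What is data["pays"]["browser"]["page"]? "/dashboard"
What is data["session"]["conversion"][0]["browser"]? "Firefox"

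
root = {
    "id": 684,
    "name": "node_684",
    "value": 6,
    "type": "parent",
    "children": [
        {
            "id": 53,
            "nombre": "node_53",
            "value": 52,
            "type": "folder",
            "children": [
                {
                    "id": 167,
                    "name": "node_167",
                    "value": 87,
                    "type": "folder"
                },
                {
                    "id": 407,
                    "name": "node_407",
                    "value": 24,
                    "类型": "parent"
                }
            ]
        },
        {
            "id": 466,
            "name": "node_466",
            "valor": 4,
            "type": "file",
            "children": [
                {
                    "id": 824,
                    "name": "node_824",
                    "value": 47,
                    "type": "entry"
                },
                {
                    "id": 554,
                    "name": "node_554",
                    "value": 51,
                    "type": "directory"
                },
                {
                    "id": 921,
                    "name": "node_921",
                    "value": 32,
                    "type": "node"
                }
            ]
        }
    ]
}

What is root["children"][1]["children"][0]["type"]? "entry"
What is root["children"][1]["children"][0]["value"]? 47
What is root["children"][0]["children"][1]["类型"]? "parent"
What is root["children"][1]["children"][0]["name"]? "node_824"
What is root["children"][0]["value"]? 52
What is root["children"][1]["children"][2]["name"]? "node_921"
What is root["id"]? 684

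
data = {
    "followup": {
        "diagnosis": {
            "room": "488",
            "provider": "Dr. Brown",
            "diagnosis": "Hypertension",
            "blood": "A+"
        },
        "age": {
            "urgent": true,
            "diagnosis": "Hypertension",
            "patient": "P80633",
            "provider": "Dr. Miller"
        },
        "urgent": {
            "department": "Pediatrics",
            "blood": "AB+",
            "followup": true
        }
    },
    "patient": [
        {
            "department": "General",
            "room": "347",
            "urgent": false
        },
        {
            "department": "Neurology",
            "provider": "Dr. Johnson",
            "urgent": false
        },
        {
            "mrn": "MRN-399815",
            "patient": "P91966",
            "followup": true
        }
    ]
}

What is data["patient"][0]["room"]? "347"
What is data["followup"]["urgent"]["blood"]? "AB+"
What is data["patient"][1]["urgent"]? False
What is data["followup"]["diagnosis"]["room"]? "488"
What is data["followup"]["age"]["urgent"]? True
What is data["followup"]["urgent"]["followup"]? True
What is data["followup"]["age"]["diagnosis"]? "Hypertension"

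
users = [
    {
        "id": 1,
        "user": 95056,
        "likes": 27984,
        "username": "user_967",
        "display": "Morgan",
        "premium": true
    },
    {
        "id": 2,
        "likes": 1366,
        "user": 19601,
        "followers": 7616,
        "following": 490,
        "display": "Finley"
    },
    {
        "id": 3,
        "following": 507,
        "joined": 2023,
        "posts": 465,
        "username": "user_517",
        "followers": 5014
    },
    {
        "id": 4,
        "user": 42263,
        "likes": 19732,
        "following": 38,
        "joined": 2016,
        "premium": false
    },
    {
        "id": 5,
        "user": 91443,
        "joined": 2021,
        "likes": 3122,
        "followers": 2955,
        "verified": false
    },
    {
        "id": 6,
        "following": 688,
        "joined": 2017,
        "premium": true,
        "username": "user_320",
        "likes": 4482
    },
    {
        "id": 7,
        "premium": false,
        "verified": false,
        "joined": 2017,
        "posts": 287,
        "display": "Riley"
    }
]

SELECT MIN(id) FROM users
1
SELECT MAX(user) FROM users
95056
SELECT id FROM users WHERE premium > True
[]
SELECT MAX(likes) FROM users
27984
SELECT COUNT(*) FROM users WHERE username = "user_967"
1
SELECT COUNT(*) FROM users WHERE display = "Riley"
1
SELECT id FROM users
[1, 2, 3, 4, 5, 6, 7]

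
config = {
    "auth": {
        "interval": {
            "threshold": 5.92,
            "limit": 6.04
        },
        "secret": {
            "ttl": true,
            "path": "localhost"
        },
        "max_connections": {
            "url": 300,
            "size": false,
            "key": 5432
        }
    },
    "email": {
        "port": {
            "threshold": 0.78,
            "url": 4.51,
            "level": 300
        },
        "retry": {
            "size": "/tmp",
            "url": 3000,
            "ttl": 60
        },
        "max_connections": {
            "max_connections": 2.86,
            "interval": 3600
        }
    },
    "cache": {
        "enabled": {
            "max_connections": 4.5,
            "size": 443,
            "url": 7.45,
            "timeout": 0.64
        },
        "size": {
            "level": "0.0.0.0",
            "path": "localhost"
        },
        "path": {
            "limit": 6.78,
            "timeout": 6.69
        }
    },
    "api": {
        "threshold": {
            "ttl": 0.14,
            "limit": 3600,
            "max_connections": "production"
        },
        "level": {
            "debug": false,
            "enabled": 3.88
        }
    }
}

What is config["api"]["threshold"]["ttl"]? 0.14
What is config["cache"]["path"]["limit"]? 6.78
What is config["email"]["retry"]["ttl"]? 60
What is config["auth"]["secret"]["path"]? "localhost"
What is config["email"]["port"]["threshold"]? 0.78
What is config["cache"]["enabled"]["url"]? 7.45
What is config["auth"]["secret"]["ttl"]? True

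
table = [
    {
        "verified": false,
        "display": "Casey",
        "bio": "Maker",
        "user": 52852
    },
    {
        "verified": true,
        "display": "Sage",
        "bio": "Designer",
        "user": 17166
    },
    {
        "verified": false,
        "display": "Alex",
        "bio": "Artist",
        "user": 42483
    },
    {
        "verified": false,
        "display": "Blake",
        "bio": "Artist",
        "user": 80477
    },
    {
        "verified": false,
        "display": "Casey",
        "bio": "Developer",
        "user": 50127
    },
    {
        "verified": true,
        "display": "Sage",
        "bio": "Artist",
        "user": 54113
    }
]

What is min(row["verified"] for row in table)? False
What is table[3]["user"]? 80477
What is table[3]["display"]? "Blake"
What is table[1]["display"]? "Sage"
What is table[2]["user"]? 42483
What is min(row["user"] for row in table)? 17166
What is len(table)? 6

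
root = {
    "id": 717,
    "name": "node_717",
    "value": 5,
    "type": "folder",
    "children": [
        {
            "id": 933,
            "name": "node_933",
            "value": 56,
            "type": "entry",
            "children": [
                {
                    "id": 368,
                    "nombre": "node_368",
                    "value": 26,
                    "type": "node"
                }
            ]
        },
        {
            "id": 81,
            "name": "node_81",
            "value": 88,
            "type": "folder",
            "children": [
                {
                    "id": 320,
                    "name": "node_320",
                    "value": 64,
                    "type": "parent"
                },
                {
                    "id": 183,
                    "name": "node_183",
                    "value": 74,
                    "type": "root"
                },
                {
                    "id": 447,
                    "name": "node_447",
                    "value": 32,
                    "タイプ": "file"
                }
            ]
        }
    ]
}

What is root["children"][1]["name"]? "node_81"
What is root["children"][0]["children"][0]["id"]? 368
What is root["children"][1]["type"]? "folder"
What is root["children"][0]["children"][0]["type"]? "node"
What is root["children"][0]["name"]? "node_933"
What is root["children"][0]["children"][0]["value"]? 26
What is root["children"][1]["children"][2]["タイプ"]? "file"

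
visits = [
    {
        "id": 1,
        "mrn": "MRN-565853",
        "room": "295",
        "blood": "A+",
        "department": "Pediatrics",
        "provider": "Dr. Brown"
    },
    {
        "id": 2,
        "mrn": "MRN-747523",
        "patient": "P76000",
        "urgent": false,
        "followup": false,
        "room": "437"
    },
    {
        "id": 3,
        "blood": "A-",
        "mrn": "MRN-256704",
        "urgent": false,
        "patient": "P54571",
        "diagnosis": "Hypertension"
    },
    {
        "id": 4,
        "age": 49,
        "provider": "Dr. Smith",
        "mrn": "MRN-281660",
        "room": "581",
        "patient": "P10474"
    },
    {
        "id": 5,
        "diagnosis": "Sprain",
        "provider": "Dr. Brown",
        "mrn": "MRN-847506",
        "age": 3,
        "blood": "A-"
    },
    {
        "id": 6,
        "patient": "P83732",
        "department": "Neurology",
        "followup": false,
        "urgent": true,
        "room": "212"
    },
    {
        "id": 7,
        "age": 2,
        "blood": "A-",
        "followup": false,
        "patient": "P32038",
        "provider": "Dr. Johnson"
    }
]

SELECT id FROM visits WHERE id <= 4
[1, 2, 3, 4]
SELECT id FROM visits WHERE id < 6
[1, 2, 3, 4, 5]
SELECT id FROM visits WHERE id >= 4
[4, 5, 6, 7]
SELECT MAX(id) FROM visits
7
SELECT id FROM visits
[1, 2, 3, 4, 5, 6, 7]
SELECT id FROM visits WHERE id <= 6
[1, 2, 3, 4, 5, 6]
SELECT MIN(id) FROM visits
1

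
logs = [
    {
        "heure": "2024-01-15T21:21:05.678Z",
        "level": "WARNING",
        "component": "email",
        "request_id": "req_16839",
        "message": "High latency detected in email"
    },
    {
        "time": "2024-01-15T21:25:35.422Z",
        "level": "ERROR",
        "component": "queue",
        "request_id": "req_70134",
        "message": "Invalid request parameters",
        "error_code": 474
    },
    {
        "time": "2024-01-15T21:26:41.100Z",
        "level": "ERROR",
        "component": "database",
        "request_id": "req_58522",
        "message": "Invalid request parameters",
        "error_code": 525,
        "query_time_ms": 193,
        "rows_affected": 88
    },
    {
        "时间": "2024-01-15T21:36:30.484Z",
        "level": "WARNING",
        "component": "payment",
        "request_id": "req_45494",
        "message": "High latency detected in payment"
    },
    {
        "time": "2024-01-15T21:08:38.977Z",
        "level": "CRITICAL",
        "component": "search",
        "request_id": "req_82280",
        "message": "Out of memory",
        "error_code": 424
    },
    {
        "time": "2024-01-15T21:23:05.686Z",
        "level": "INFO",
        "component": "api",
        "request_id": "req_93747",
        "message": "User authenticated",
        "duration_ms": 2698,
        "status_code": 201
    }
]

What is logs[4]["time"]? "2024-01-15T21:08:38.977Z"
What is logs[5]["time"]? "2024-01-15T21:23:05.686Z"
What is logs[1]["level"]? "ERROR"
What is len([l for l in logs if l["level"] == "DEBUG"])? 0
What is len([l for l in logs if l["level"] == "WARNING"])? 2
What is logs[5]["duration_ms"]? 2698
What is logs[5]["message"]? "User authenticated"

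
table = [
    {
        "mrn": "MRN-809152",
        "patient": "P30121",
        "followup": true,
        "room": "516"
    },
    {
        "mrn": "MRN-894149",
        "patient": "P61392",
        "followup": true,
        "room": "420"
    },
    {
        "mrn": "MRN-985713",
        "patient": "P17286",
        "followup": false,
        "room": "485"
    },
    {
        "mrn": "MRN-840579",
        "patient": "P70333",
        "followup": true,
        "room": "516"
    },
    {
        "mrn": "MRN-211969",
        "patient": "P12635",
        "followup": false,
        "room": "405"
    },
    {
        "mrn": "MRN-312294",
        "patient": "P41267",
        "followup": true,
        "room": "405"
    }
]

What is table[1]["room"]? "420"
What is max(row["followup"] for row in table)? True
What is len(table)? 6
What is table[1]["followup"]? True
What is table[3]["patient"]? "P70333"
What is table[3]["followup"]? True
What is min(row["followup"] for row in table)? False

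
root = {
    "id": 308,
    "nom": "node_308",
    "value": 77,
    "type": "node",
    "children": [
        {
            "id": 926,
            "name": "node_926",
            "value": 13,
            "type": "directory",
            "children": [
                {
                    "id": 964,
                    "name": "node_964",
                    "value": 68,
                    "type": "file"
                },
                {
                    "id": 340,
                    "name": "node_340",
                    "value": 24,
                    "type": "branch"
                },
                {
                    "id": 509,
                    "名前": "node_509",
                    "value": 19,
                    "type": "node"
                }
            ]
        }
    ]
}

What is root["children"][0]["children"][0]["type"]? "file"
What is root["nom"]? "node_308"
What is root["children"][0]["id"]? 926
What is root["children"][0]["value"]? 13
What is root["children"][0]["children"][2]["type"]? "node"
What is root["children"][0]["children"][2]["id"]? 509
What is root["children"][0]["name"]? "node_926"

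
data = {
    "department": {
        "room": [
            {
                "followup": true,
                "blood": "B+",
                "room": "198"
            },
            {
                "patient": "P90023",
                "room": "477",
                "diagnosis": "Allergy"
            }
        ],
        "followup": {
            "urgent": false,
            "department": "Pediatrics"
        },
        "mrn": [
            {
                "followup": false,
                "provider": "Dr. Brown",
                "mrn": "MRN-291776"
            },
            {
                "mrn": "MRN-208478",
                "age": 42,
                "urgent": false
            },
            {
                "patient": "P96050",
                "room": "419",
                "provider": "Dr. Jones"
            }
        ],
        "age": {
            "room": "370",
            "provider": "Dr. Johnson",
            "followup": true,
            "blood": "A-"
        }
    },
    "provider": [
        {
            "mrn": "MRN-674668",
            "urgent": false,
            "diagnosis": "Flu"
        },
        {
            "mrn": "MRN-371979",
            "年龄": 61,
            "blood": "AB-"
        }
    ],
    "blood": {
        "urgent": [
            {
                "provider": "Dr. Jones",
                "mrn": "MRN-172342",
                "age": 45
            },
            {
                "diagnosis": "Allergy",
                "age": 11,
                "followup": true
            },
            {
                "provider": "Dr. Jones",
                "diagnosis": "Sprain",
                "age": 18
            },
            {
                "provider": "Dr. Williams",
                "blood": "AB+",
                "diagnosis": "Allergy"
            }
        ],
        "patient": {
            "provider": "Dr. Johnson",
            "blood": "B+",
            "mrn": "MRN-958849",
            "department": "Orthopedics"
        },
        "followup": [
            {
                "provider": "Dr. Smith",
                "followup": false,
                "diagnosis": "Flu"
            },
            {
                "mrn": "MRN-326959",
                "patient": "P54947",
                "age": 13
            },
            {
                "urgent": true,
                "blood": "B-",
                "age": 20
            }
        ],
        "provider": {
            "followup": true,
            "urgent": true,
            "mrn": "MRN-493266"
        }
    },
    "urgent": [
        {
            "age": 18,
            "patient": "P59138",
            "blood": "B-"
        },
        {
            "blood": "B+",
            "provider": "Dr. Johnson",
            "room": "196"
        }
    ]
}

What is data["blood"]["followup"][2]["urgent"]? True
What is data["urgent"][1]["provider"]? "Dr. Johnson"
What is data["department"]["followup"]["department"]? "Pediatrics"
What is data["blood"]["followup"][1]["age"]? 13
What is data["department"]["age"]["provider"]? "Dr. Johnson"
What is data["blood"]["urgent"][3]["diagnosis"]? "Allergy"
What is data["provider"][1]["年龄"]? 61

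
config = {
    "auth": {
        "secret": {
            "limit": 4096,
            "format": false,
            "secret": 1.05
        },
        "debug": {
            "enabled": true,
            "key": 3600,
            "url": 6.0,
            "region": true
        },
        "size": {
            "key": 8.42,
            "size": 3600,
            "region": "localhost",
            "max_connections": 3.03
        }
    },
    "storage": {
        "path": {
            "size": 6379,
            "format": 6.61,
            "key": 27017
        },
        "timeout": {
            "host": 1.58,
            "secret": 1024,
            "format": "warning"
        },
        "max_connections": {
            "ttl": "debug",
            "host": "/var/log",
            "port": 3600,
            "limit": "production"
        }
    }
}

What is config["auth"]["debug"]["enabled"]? True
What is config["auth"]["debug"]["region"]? True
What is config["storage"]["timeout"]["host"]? 1.58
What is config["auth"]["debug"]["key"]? 3600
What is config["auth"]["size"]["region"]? "localhost"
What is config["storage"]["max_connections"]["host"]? "/var/log"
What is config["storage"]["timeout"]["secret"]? 1024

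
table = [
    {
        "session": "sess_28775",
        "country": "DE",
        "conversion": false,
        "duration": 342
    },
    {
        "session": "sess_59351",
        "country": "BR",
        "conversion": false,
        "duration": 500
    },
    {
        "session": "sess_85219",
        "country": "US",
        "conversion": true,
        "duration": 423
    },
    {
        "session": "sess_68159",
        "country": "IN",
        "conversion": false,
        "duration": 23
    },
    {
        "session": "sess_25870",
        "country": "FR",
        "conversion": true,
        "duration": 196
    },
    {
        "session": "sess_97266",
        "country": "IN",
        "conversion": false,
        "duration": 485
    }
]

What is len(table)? 6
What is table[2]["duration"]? 423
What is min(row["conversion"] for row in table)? False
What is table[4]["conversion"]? True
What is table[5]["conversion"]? False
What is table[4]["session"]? "sess_25870"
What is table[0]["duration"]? 342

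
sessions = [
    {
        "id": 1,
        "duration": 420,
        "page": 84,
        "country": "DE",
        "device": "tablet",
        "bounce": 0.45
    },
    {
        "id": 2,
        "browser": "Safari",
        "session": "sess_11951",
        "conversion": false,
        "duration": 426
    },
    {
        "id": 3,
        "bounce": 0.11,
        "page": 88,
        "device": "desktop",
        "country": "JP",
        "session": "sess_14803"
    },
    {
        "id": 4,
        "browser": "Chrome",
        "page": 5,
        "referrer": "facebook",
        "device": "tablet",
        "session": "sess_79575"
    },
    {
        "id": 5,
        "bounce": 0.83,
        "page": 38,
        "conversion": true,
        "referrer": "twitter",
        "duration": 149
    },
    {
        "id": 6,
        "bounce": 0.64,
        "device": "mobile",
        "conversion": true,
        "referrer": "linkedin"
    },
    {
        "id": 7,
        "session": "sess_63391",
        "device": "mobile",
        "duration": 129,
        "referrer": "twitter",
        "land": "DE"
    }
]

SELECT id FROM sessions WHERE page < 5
[]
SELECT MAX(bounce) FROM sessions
0.83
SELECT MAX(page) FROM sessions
88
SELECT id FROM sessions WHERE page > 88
[]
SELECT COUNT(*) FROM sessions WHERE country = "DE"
1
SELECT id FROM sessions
[1, 2, 3, 4, 5, 6, 7]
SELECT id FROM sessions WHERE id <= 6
[1, 2, 3, 4, 5, 6]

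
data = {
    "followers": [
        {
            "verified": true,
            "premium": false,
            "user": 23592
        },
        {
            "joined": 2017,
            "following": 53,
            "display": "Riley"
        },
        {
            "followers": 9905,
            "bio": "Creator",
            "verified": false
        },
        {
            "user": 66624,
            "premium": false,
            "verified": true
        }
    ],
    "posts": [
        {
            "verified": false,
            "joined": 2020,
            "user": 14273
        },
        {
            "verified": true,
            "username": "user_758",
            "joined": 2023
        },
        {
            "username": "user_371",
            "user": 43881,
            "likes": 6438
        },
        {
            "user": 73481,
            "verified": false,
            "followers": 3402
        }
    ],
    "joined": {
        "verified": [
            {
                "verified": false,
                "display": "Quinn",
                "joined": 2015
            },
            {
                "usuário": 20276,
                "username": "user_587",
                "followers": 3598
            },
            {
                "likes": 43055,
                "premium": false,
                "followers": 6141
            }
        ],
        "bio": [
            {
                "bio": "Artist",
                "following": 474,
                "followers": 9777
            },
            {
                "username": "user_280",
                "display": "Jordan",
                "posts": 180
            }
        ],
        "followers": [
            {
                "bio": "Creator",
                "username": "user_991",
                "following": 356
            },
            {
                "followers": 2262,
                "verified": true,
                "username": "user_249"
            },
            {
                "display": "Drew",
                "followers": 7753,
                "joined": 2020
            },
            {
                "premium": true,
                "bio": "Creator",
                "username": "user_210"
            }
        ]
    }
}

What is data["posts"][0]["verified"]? False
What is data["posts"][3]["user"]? 73481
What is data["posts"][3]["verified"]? False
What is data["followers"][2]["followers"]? 9905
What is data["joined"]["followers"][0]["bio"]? "Creator"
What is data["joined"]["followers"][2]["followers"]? 7753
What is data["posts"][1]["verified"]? True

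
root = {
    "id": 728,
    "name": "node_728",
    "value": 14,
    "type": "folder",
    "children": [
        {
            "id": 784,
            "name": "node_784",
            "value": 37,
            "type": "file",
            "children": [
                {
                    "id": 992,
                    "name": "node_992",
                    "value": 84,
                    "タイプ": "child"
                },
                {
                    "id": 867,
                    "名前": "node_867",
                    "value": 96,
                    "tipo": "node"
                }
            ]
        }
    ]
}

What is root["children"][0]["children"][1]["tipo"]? "node"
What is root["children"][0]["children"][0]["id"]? 992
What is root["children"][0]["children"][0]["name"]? "node_992"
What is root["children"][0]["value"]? 37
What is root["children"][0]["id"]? 784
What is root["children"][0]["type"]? "file"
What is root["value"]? 14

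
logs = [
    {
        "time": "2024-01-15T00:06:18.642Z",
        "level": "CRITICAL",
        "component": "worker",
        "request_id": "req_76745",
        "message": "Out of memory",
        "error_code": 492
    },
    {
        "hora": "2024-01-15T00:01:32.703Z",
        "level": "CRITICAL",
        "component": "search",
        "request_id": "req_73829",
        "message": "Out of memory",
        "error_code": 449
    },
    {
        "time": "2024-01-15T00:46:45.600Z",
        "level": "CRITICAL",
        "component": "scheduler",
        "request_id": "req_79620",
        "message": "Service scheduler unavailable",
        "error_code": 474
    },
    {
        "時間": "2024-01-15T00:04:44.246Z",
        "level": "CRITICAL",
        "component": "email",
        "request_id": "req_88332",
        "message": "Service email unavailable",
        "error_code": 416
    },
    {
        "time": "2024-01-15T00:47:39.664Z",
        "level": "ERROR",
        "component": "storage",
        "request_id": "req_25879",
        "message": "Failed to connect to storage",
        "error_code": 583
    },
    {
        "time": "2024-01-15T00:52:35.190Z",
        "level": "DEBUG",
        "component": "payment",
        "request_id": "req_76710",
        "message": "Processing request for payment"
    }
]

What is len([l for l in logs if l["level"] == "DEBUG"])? 1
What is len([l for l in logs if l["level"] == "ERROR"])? 1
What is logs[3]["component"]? "email"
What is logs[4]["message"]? "Failed to connect to storage"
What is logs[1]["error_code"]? 449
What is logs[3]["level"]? "CRITICAL"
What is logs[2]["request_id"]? "req_79620"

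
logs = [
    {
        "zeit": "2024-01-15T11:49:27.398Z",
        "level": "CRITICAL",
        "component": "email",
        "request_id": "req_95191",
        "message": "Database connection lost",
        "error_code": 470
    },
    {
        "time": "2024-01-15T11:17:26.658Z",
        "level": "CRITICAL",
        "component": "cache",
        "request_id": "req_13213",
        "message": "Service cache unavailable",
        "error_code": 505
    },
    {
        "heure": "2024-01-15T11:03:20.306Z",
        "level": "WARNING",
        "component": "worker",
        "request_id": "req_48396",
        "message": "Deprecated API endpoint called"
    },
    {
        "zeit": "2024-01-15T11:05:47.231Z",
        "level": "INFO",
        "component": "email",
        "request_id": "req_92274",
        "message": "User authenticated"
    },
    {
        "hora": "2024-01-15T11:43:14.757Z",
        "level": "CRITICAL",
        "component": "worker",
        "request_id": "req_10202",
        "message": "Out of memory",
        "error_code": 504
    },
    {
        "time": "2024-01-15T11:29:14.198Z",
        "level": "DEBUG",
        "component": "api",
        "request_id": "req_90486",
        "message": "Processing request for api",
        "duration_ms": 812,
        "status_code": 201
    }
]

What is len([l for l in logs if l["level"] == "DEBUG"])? 1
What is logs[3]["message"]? "User authenticated"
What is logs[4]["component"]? "worker"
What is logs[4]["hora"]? "2024-01-15T11:43:14.757Z"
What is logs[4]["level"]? "CRITICAL"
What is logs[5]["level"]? "DEBUG"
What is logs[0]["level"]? "CRITICAL"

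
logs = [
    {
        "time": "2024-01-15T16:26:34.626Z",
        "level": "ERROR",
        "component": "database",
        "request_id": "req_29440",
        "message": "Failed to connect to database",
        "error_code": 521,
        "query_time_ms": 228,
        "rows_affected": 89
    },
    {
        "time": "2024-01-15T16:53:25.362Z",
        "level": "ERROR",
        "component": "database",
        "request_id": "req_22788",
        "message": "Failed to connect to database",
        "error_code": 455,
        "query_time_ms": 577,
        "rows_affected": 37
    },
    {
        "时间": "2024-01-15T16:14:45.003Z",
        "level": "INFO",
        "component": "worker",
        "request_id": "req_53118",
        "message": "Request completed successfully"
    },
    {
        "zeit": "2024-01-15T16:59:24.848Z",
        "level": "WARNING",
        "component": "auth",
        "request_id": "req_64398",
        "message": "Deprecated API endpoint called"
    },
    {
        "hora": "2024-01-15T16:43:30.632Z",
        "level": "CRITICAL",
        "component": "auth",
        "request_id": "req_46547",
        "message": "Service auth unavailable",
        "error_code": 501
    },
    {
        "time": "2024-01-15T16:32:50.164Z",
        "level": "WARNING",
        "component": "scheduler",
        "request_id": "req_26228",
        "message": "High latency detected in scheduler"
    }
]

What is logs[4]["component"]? "auth"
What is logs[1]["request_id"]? "req_22788"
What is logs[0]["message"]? "Failed to connect to database"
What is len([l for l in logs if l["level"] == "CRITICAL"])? 1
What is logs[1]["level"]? "ERROR"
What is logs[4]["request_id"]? "req_46547"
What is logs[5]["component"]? "scheduler"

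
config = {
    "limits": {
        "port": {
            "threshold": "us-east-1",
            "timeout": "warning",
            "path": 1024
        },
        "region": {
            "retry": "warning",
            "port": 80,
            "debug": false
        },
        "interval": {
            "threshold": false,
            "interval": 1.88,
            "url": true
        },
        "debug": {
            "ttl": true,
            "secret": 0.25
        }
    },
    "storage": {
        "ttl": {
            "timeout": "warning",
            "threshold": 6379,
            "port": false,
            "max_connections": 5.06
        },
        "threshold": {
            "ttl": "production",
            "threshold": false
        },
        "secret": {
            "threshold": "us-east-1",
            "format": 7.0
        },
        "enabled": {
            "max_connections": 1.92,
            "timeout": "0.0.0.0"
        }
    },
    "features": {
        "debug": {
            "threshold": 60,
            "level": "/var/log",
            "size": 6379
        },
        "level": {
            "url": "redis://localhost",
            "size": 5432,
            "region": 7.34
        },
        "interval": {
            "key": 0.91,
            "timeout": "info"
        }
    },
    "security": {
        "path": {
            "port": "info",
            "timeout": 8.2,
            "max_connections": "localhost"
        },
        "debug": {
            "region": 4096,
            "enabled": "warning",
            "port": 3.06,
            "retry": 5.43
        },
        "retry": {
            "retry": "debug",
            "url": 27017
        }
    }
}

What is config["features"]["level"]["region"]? 7.34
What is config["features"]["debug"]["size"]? 6379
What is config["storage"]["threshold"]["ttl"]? "production"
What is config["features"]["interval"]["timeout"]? "info"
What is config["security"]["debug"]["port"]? 3.06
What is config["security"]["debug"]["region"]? 4096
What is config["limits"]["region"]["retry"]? "warning"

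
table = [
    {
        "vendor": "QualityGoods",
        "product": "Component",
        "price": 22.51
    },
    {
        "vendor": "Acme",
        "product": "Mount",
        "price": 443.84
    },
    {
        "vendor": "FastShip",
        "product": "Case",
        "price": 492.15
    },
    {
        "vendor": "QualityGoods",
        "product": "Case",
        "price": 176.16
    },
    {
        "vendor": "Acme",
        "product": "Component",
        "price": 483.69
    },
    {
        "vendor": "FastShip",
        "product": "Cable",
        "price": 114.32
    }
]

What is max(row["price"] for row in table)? 492.15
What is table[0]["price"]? 22.51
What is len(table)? 6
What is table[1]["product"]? "Mount"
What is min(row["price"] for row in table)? 22.51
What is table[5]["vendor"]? "FastShip"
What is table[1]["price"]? 443.84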